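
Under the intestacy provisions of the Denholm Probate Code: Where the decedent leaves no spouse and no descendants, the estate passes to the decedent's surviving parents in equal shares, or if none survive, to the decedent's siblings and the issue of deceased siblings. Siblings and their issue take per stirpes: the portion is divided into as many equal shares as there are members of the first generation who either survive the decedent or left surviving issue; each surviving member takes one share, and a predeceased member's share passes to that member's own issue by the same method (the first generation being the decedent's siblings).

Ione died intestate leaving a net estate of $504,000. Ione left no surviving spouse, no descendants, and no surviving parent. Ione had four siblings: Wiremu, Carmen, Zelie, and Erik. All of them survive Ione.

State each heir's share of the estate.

The entire $504,000 passes to the siblings and their issue.
That amount ($504,000) is divided into 4 shares of $126,000: Wiremu, Carmen, Zelie, and Erik each take $126,000.

Wiremu: $126,000; Carmen: $126,000; Zelie: $126,000; Erik: $126,000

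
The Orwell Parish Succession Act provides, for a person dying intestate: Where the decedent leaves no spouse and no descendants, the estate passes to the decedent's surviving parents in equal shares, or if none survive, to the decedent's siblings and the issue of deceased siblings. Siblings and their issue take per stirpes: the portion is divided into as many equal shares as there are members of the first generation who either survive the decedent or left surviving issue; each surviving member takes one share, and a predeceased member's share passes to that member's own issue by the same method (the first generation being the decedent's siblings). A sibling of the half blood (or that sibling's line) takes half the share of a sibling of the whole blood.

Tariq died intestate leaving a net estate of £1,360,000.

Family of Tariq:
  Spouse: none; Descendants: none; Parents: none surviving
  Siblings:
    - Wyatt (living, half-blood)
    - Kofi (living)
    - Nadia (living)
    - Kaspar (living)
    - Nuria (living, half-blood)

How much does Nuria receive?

The entire £1,360,000 passes to the siblings and their issue.
Counting each half-blood sibling's line as half a unit, there are 4 units in £1,360,000, so one unit is £340,000. Whole-blood lines (Kofi, Nadia, and Kaspar) take £340,000 each; half-blood lines (Wyatt and Nuria) take £170,000 each.

Nuria receives £170,000.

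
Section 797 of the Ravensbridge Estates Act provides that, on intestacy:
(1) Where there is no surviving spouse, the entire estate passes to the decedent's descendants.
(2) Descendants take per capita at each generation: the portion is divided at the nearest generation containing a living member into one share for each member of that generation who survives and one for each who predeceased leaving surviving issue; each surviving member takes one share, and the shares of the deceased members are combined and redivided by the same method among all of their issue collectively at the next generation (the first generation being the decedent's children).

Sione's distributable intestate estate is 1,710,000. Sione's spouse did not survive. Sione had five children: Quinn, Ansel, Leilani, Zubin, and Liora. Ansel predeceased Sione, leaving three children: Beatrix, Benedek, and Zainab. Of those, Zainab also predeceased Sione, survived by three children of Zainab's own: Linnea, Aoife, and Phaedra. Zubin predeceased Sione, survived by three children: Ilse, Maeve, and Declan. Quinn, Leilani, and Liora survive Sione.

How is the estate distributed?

The entire 1,710,000 passes to the descendants.
That amount (1,710,000) is divided at the children's generation into 5 shares of 342,000. Quinn, Leilani, and Liora each take 342,000. The 2 shares of the deceased (Ansel and Zubin) are combined into a pool of 684,000.
That pool (684,000) is divided at the grandchildren's generation into 6 shares of 114,000. Beatrix, Benedek, Ilse, Maeve, and Declan each take 114,000. The remaining share for the deceased Zainab (114,000) is carried to the next generation.
That pool (114,000) is divided at the great-grandchildren's generation equally among Linnea, Aoife, and Phaedra: 38,000 each.

Quinn: 342,000; Beatrix: 114,000; Benedek: 114,000; Linnea: 38,000; Aoife: 38,000; Phaedra: 38,000; Leilani: 342,000; Ilse: 114,000; Maeve: 114,000; Declan: 114,000; Liora: 342,000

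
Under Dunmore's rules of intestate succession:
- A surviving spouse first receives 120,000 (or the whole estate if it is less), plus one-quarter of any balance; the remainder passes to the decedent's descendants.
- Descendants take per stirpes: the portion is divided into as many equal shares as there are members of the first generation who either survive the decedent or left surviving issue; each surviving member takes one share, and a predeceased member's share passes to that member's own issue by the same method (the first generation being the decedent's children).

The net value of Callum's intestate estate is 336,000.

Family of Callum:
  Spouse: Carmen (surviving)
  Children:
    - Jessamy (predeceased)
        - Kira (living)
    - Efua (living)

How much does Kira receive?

Carmen first takes 120,000, leaving a balance of 216,000. Carmen then takes one-quarter of the balance (54,000), for a total of 174,000. The remaining 162,000 passes to the descendants.
The descendants' portion (162,000) is divided into 2 shares of 81,000: Efua takes 81,000; Jessamy's 81,000 share passes to Jessamy's issue.
Jessamy's share (81,000) passes entirely to Kira.

Kira receives 81,000.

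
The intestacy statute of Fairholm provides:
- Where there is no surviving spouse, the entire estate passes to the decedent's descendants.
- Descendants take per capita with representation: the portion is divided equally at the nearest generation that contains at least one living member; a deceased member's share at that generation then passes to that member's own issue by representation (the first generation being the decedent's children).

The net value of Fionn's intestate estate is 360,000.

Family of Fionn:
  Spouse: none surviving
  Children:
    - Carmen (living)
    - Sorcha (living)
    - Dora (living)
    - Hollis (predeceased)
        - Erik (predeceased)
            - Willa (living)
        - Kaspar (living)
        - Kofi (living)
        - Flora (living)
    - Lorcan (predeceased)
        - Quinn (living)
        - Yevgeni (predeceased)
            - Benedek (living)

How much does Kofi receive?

Kofi receives 18,000.

The entire 360,000 passes to the descendants.
That amount (360,000) is divided into 5 shares of 72,000: Carmen, Sorcha, and Dora each take 72,000; Hollis's 72,000 share passes to Hollis's issue; Lorcan's 72,000 share passes to Lorcan's issue.
Hollis's share (72,000) is divided into 4 shares of 18,000: Kaspar, Kofi, and Flora each take 18,000; Erik's 18,000 share passes to Erik's issue.
Erik's share (18,000) passes entirely to Willa.
Lorcan's share (72,000) is divided into 2 shares of 36,000: Quinn takes 36,000; Yevgeni's 36,000 share passes to Yevgeni's issue.
Yevgeni's share (36,000) passes entirely to Benedek.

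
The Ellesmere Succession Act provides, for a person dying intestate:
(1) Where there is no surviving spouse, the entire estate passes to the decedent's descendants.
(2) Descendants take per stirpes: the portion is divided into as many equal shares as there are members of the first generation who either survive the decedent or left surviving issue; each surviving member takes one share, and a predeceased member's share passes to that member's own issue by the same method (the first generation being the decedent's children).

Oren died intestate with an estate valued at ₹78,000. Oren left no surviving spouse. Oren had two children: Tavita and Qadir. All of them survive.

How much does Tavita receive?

The entire ₹78,000 passes to the descendants.
That amount (₹78,000) is divided into 2 shares of ₹39,000: Tavita and Qadir each take ₹39,000.

Tavita receives ₹39,000.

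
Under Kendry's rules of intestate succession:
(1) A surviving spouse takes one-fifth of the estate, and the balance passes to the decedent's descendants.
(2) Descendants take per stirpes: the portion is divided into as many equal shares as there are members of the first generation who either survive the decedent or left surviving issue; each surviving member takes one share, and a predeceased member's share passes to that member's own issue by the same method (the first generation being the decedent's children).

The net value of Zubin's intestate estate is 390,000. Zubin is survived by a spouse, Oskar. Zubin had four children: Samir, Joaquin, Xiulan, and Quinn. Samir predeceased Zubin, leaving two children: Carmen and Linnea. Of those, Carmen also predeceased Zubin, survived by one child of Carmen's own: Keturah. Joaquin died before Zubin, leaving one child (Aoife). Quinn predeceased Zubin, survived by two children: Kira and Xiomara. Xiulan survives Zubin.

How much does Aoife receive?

Oskar takes one-fifth of 390,000 = 78,000. The remaining 312,000 passes to the descendants.
The descendants' portion (312,000) is divided into 4 shares of 78,000: Xiulan takes 78,000; Samir's 78,000 share passes to Samir's issue; Joaquin's 78,000 share passes to Joaquin's issue; Quinn's 78,000 share passes to Quinn's issue.
Samir's share (78,000) is divided into 2 shares of 39,000: Linnea takes 39,000; Carmen's 39,000 share passes to Carmen's issue.
Carmen's share (39,000) passes entirely to Keturah.
Joaquin's share (78,000) passes entirely to Aoife.
Quinn's share (78,000) is divided into 2 shares of 39,000: Kira and Xiomara each take 39,000.

Aoife receives 78,000.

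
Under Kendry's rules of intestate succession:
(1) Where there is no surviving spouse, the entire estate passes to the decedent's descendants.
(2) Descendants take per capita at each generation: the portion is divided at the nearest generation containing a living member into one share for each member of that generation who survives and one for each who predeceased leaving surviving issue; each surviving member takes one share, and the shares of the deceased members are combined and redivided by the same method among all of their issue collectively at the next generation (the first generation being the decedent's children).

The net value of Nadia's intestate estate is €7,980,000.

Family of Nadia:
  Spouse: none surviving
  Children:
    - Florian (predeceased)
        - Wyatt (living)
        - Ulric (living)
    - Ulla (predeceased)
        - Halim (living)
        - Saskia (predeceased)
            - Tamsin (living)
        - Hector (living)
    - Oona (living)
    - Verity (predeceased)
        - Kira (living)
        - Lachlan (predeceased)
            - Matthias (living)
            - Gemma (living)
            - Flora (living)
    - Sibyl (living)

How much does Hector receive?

The entire €7,980,000 passes to the descendants.
That amount (€7,980,000) is divided at the children's generation into 5 shares of €1,596,000. Oona and Sibyl each take €1,596,000. The 3 shares of the deceased (Florian, Ulla, and Verity) are combined into a pool of €4,788,000.
That pool (€4,788,000) is divided at the grandchildren's generation into 7 shares of €684,000. Wyatt, Ulric, Halim, Hector, and Kira each take €684,000. The 2 shares of the deceased (Saskia and Lachlan) are combined into a pool of €1,368,000.
That pool (€1,368,000) is divided at the great-grandchildren's generation equally among Tamsin, Matthias, Gemma, and Flora: €342,000 each.

Hector receives €684,000.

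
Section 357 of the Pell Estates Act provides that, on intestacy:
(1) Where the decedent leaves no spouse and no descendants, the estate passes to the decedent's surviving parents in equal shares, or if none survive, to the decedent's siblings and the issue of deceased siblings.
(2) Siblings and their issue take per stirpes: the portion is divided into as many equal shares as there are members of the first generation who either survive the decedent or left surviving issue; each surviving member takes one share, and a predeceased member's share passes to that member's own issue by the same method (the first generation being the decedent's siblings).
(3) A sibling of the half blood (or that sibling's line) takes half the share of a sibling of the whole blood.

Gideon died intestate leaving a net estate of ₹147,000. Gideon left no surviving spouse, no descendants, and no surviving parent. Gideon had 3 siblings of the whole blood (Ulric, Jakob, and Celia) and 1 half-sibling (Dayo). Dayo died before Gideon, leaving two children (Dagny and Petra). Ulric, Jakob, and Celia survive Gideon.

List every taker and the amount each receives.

The entire ₹147,000 passes to the siblings and their issue.
Counting each half-blood sibling's line as half a unit, there are 7/2 units in ₹147,000, so one unit is ₹42,000. Whole-blood lines (Ulric, Jakob, and Celia) take ₹42,000 each; half-blood lines (Dayo) take ₹21,000 each.
Dayo's share (₹21,000) is divided into 2 shares of ₹10,500: Dagny and Petra each take ₹10,500.

Ulric: ₹42,000; Dagny: ₹10,500; Petra: ₹10,500; Jakob: ₹42,000; Celia: ₹42,000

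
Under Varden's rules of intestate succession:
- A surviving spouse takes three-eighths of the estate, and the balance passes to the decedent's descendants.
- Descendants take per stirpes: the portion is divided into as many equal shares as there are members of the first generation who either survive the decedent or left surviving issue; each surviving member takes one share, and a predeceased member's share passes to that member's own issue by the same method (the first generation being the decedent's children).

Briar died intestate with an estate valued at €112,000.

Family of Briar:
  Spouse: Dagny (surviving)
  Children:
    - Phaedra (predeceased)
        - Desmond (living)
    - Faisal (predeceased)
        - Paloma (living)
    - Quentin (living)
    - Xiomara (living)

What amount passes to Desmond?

Dagny takes three-eighths of €112,000 = €42,000. The remaining €70,000 passes to the descendants.
The descendants' portion (€70,000) is divided into 4 shares of €17,500: Quentin and Xiomara each take €17,500; Phaedra's €17,500 share passes to Phaedra's issue; Faisal's €17,500 share passes to Faisal's issue.
Phaedra's share (€17,500) passes entirely to Desmond.
Faisal's share (€17,500) passes entirely to Paloma.

Desmond receives €17,500.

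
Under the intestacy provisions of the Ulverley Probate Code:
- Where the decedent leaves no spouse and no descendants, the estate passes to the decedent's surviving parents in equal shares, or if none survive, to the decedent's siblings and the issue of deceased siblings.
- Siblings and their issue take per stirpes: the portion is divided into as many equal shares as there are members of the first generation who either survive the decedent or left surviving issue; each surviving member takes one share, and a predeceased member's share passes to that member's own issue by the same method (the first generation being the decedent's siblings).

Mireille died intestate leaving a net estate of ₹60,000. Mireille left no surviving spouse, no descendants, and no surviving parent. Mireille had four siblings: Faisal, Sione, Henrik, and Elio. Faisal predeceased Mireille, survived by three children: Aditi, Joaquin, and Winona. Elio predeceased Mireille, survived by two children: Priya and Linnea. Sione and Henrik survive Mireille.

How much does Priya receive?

Priya receives ₹7,500.

The entire ₹60,000 passes to the siblings and their issue.
That amount (₹60,000) is divided into 4 shares of ₹15,000: Sione and Henrik each take ₹15,000; Faisal's ₹15,000 share passes to Faisal's issue; Elio's ₹15,000 share passes to Elio's issue.
Faisal's share (₹15,000) is divided into 3 shares of ₹5,000: Aditi, Joaquin, and Winona each take ₹5,000.
Elio's share (₹15,000) is divided into 2 shares of ₹7,500: Priya and Linnea each take ₹7,500.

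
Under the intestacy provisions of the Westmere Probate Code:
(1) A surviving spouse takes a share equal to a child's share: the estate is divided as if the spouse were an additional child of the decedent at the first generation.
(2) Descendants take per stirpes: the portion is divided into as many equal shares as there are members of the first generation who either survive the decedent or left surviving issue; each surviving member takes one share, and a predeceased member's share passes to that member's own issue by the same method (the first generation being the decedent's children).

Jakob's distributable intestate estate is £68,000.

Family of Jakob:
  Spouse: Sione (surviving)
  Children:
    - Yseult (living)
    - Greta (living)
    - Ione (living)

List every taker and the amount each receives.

Sione: £17,000; Yseult: £17,000; Greta: £17,000; Ione: £17,000

The spouse counts as an additional share at the children's level, so there are 4 primary shares of £17,000. Sione takes one such share (£17,000).
The children's combined portion (£51,000) is divided into 3 shares of £17,000: Yseult, Greta, and Ione each take £17,000.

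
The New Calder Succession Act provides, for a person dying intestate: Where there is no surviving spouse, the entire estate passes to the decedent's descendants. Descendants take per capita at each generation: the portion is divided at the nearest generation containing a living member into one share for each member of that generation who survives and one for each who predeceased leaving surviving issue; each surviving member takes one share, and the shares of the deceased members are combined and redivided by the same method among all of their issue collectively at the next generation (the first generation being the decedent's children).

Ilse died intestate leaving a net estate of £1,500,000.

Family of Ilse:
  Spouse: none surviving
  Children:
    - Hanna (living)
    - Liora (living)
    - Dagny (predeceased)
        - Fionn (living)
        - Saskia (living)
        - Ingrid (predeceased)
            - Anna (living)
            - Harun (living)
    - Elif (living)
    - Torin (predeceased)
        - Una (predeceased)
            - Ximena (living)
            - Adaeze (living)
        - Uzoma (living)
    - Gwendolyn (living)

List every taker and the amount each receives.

The entire £1,500,000 passes to the descendants.
That amount (£1,500,000) is divided at the children's generation into 6 shares of £250,000. Hanna, Liora, Elif, and Gwendolyn each take £250,000. The 2 shares of the deceased (Dagny and Torin) are combined into a pool of £500,000.
That pool (£500,000) is divided at the grandchildren's generation into 5 shares of £100,000. Fionn, Saskia, and Uzoma each take £100,000. The 2 shares of the deceased (Ingrid and Una) are combined into a pool of £200,000.
That pool (£200,000) is divided at the great-grandchildren's generation equally among Anna, Harun, Ximena, and Adaeze: £50,000 each.

Hanna: £250,000; Liora: £250,000; Fionn: £100,000; Saskia: £100,000; Anna: £50,000; Harun: £50,000; Elif: £250,000; Ximena: £50,000; Adaeze: £50,000; Uzoma: £100,000; Gwendolyn: £250,000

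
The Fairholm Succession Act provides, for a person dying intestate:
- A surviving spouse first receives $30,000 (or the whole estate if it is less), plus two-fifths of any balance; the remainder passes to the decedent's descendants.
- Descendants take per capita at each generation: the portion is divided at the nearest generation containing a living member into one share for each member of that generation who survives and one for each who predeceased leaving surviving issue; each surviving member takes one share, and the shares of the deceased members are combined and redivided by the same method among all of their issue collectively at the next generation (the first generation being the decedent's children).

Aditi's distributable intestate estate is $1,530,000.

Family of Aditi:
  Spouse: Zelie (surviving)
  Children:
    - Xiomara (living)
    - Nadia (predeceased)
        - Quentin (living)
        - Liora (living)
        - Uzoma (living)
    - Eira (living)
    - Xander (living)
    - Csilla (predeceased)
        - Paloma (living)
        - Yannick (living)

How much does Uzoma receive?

Uzoma receives $72,000.

Zelie first takes $30,000, leaving a balance of $1,500,000. Zelie then takes two-fifths of the balance ($600,000), for a total of $630,000. The remaining $900,000 passes to the descendants.
The descendants' portion ($900,000) is divided at the children's generation into 5 shares of $180,000. Xiomara, Eira, and Xander each take $180,000. The 2 shares of the deceased (Nadia and Csilla) are combined into a pool of $360,000.
That pool ($360,000) is divided at the grandchildren's generation equally among Quentin, Liora, Uzoma, Paloma, and Yannick: $72,000 each.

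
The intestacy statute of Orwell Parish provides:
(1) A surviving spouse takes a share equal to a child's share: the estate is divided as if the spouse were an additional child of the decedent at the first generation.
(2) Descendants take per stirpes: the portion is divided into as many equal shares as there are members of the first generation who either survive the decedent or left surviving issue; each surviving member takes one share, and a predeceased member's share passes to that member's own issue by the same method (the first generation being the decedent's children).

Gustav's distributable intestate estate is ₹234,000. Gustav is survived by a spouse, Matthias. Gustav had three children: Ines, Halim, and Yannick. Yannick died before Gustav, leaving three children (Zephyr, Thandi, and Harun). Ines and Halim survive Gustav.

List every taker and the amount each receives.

The spouse counts as an additional share at the children's level, so there are 4 primary shares of ₹58,500. Matthias takes one such share (₹58,500).
The children's combined portion (₹175,500) is divided into 3 shares of ₹58,500: Ines and Halim each take ₹58,500; Yannick's ₹58,500 share passes to Yannick's issue.
Yannick's share (₹58,500) is divided into 3 shares of ₹19,500: Zephyr, Thandi, and Harun each take ₹19,500.

Matthias: ₹58,500; Ines: ₹58,500; Halim: ₹58,500; Zephyr: ₹19,500; Thandi: ₹19,500; Harun: ₹19,500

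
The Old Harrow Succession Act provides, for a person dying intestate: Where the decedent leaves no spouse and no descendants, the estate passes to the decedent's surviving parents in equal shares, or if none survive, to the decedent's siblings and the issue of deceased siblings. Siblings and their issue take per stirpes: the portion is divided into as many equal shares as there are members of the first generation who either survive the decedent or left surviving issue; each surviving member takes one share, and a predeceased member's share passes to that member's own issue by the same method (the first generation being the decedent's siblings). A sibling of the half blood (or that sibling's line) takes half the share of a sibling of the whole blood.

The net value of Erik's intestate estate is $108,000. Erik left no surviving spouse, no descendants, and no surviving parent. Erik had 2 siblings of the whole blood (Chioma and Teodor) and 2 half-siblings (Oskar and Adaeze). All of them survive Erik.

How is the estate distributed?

Chioma: $36,000; Teodor: $36,000; Oskar: $18,000; Adaeze: $18,000

The entire $108,000 passes to the siblings and their issue.
Counting each half-blood sibling's line as half a unit, there are 3 units in $108,000, so one unit is $36,000. Whole-blood lines (Chioma and Teodor) take $36,000 each; half-blood lines (Oskar and Adaeze) take $18,000 each.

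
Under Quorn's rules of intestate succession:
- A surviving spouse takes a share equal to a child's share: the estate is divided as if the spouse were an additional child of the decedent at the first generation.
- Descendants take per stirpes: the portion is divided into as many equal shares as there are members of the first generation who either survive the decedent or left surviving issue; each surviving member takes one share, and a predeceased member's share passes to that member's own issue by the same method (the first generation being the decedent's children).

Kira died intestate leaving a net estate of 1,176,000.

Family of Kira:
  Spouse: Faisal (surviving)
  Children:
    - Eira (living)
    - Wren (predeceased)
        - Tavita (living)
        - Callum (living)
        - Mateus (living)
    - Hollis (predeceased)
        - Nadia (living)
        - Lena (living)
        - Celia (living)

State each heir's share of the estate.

The spouse counts as an additional share at the children's level, so there are 4 primary shares of 294,000. Faisal takes one such share (294,000).
The children's combined portion (882,000) is divided into 3 shares of 294,000: Eira takes 294,000; Wren's 294,000 share passes to Wren's issue; Hollis's 294,000 share passes to Hollis's issue.
Wren's share (294,000) is divided into 3 shares of 98,000: Tavita, Callum, and Mateus each take 98,000.
Hollis's share (294,000) is divided into 3 shares of 98,000: Nadia, Lena, and Celia each take 98,000.

Faisal: 294,000; Eira: 294,000; Tavita: 98,000; Callum: 98,000; Mateus: 98,000; Nadia: 98,000; Lena: 98,000; Celia: 98,000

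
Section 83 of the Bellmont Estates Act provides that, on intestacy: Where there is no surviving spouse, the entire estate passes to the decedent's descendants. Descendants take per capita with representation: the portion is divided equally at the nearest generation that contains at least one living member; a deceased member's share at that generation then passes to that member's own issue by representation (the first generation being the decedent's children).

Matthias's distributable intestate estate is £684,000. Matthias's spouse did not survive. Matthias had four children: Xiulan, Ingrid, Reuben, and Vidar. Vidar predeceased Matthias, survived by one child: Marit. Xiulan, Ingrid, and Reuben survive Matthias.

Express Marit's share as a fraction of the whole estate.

Marit receives 1/4 of the estate.

The entire £684,000 passes to the descendants.
That amount (£684,000) is divided into 4 shares of £171,000: Xiulan, Ingrid, and Reuben each take £171,000; Vidar's £171,000 share passes to Vidar's issue.
Vidar's share (£171,000) passes entirely to Marit.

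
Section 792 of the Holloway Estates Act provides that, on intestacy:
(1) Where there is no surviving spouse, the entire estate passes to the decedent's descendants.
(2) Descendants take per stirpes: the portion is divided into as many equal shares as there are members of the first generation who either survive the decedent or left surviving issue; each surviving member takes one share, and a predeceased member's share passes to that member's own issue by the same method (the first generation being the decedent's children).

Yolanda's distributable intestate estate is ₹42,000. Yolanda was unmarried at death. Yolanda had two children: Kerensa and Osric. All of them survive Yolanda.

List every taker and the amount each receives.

The entire ₹42,000 passes to the descendants.
That amount (₹42,000) is divided into 2 shares of ₹21,000: Kerensa and Osric each take ₹21,000.

Kerensa: ₹21,000; Osric: ₹21,000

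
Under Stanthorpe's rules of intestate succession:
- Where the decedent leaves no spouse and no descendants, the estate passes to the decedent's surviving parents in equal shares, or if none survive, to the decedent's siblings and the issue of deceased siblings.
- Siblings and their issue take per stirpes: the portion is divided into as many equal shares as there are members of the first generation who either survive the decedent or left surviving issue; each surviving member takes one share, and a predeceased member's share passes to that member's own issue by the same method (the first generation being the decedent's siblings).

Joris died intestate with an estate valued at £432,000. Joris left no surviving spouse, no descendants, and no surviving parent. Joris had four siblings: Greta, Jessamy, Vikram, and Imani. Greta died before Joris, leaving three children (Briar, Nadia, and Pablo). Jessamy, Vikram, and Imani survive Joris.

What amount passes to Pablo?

Pablo receives £36,000.

The entire £432,000 passes to the siblings and their issue.
That amount (£432,000) is divided into 4 shares of £108,000: Jessamy, Vikram, and Imani each take £108,000; Greta's £108,000 share passes to Greta's issue.
Greta's share (£108,000) is divided into 3 shares of £36,000: Briar, Nadia, and Pablo each take £36,000.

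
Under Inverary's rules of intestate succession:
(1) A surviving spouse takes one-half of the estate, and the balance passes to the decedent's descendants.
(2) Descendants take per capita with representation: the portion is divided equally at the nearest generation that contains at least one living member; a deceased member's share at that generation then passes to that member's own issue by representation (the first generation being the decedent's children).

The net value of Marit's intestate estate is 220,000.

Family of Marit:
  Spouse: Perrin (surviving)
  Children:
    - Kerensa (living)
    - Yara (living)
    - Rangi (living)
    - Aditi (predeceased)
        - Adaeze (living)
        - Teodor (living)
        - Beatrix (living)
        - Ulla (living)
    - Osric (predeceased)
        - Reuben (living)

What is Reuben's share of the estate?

Reuben receives 22,000.

Perrin takes one-half of 220,000 = 110,000. The remaining 110,000 passes to the descendants.
The descendants' portion (110,000) is divided into 5 shares of 22,000: Kerensa, Yara, and Rangi each take 22,000; Aditi's 22,000 share passes to Aditi's issue; Osric's 22,000 share passes to Osric's issue.
Aditi's share (22,000) is divided into 4 shares of 5,500: Adaeze, Teodor, Beatrix, and Ulla each take 5,500.
Osric's share (22,000) passes entirely to Reuben.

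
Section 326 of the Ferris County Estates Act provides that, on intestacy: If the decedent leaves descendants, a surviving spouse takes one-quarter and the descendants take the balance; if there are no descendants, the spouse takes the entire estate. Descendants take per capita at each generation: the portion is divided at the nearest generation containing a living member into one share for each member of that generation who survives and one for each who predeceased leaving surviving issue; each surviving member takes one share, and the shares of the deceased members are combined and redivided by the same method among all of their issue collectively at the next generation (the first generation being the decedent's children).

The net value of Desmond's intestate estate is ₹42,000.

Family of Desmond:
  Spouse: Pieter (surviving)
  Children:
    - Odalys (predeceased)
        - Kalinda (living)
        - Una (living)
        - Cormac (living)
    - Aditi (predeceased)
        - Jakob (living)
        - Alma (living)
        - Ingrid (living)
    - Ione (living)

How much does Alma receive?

Pieter takes one-quarter of ₹42,000 = ₹10,500. The remaining ₹31,500 passes to the descendants.
The descendants' portion (₹31,500) is divided at the children's generation into 3 shares of ₹10,500. Ione takes ₹10,500. The 2 shares of the deceased (Odalys and Aditi) are combined into a pool of ₹21,000.
That pool (₹21,000) is divided at the grandchildren's generation equally among Kalinda, Una, Cormac, Jakob, Alma, and Ingrid: ₹3,500 each.

Alma receives ₹3,500.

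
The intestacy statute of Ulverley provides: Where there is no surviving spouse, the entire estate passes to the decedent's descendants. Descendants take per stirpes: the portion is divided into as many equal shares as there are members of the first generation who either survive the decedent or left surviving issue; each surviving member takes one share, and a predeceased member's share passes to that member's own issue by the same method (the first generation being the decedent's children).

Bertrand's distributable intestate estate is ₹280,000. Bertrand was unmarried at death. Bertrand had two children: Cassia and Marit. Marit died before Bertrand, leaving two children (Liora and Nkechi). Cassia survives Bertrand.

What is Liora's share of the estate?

Liora receives ₹70,000.

The entire ₹280,000 passes to the descendants.
That amount (₹280,000) is divided into 2 shares of ₹140,000: Cassia takes ₹140,000; Marit's ₹140,000 share passes to Marit's issue.
Marit's share (₹140,000) is divided into 2 shares of ₹70,000: Liora and Nkechi each take ₹70,000.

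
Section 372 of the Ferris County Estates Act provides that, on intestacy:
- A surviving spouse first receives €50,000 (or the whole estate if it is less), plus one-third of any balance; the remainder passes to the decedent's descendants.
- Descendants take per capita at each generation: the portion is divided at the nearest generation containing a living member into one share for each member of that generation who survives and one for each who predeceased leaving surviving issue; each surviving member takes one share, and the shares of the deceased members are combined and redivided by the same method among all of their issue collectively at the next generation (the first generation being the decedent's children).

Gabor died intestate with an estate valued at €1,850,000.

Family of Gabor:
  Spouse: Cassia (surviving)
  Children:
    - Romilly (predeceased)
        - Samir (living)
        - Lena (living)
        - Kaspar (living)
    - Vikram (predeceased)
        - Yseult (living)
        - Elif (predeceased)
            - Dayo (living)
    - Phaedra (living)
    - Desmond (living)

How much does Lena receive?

Cassia first takes €50,000, leaving a balance of €1,800,000. Cassia then takes one-third of the balance (€600,000), for a total of €650,000. The remaining €1,200,000 passes to the descendants.
The descendants' portion (€1,200,000) is divided at the children's generation into 4 shares of €300,000. Phaedra and Desmond each take €300,000. The 2 shares of the deceased (Romilly and Vikram) are combined into a pool of €600,000.
That pool (€600,000) is divided at the grandchildren's generation into 5 shares of €120,000. Samir, Lena, Kaspar, and Yseult each take €120,000. The remaining share for the deceased Elif (€120,000) is carried to the next generation.
That pool (€120,000) passes entirely to Dayo, the sole taker at the great-grandchildren's generation.

Lena receives €120,000.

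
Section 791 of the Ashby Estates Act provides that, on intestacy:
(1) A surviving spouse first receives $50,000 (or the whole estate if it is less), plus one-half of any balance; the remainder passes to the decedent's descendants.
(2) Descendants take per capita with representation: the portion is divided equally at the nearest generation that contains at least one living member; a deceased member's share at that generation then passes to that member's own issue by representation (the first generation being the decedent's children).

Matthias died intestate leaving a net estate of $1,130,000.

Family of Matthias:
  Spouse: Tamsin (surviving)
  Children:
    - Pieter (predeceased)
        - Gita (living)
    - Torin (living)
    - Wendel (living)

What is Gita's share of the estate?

Tamsin first takes $50,000, leaving a balance of $1,080,000. Tamsin then takes one-half of the balance ($540,000), for a total of $590,000. The remaining $540,000 passes to the descendants.
The descendants' portion ($540,000) is divided into 3 shares of $180,000: Torin and Wendel each take $180,000; Pieter's $180,000 share passes to Pieter's issue.
Pieter's share ($180,000) passes entirely to Gita.

Gita receives $180,000.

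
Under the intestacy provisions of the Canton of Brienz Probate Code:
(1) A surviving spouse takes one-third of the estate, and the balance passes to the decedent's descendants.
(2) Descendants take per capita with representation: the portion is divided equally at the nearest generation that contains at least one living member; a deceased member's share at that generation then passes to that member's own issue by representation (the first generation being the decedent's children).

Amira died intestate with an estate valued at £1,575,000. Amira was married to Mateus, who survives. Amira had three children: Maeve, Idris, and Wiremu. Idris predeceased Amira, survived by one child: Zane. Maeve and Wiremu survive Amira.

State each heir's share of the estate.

Mateus: £525,000; Maeve: £350,000; Zane: £350,000; Wiremu: £350,000

Mateus takes one-third of £1,575,000 = £525,000. The remaining £1,050,000 passes to the descendants.
The descendants' portion (£1,050,000) is divided into 3 shares of £350,000: Maeve and Wiremu each take £350,000; Idris's £350,000 share passes to Idris's issue.
Idris's share (£350,000) passes entirely to Zane.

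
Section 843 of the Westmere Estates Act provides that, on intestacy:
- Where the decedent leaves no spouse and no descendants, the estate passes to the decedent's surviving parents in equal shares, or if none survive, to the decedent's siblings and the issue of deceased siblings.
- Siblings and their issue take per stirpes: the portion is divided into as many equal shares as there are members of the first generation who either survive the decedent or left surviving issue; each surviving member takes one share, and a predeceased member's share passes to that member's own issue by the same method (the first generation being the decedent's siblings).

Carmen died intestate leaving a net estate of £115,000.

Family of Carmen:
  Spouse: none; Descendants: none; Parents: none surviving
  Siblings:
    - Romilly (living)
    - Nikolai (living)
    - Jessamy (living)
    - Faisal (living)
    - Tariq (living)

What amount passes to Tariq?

Tariq receives £23,000.

The entire £115,000 passes to the siblings and their issue.
That amount (£115,000) is divided into 5 shares of £23,000: Romilly, Nikolai, Jessamy, Faisal, and Tariq each take £23,000.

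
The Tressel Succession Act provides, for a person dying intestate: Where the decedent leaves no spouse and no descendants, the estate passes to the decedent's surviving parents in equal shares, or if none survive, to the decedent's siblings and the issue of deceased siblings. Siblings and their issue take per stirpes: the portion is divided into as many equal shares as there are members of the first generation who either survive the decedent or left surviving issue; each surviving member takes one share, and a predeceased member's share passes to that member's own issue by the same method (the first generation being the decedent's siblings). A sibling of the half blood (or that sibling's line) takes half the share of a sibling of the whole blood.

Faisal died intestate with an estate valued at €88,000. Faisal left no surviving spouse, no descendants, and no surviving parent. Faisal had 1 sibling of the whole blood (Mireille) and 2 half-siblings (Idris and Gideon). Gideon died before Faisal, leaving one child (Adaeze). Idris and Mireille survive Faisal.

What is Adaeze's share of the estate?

The entire €88,000 passes to the siblings and their issue.
Counting each half-blood sibling's line as half a unit, there are 2 units in €88,000, so one unit is €44,000. Whole-blood lines (Mireille) take €44,000 each; half-blood lines (Idris and Gideon) take €22,000 each.
Gideon's share (€22,000) passes entirely to Adaeze.

Adaeze receives €22,000.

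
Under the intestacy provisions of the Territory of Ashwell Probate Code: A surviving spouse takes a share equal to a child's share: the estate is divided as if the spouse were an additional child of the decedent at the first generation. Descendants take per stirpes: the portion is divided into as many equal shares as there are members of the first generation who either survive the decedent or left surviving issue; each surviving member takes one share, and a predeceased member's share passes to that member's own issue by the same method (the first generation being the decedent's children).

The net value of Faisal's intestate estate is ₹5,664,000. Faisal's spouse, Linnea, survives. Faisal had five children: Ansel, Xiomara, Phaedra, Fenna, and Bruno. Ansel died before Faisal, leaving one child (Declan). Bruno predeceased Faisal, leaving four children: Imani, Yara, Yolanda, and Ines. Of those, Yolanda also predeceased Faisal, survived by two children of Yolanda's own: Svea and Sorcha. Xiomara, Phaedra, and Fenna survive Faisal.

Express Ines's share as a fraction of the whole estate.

The spouse counts as an additional share at the children's level, so there are 6 primary shares of ₹944,000. Linnea takes one such share (₹944,000).
The children's combined portion (₹4,720,000) is divided into 5 shares of ₹944,000: Xiomara, Phaedra, and Fenna each take ₹944,000; Ansel's ₹944,000 share passes to Ansel's issue; Bruno's ₹944,000 share passes to Bruno's issue.
Ansel's share (₹944,000) passes entirely to Declan.
Bruno's share (₹944,000) is divided into 4 shares of ₹236,000: Imani, Yara, and Ines each take ₹236,000; Yolanda's ₹236,000 share passes to Yolanda's issue.
Yolanda's share (₹236,000) is divided into 2 shares of ₹118,000: Svea and Sorcha each take ₹118,000.

Ines receives 1/24 of the estate.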